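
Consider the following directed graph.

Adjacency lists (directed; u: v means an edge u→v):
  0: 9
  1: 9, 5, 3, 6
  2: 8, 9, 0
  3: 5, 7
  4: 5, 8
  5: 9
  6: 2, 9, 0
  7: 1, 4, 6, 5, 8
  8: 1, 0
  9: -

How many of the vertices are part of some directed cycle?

7

A vertex is on a directed cycle iff it belongs to a strongly connected component of size ≥ 2 (or has a self-loop).
The vertices on cycles are {1, 2, 3, 4, 6, 7, 8} — 7 in total.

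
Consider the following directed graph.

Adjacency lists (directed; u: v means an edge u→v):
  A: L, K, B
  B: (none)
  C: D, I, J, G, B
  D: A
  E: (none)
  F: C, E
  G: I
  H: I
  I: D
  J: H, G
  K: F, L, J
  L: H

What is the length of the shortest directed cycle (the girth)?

5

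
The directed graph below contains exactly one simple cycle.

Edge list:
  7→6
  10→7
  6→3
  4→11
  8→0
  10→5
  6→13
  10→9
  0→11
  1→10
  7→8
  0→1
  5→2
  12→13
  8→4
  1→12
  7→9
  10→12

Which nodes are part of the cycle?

DFS with gray/black marking from 1:
1 gray
  10 gray
    7 gray
      6 gray
        3 gray
        3 black
        13 gray
        13 black
      6 black
      9 gray
      9 black
      8 gray
        4 gray
          11 gray
          11 black
        4 black
        0 gray
          0→1: 1 is gray → back edge
Back edge closes the cycle 1 → 10 → 7 → 8 → 0 → 1; its vertices are {0, 1, 7, 8, 10}.

0, 1, 7, 8, 10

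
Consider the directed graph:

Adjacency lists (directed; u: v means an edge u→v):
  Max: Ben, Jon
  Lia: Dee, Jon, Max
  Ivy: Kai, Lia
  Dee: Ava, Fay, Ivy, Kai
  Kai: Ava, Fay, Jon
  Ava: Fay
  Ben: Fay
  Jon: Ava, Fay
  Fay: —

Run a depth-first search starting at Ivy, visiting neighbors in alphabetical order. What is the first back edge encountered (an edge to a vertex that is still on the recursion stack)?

Dee→Ivy

DFS from Ivy (visiting neighbors in alphabetical order); mark gray on enter, black on exit:
Ivy gray
  Kai gray
    Ava gray
      Fay gray
      Fay black
    Ava black
    Kai→Fay: Fay black — skip
    Jon gray
      Jon→Ava: Ava black — skip
      Jon→Fay: Fay black — skip
    Jon black
  Kai black
  Lia gray
    Dee gray
      Dee→Ava: Ava black — skip
      Dee→Fay: Fay black — skip
      Dee→Ivy: Ivy is gray → back edge
First back edge: Dee → Ivy.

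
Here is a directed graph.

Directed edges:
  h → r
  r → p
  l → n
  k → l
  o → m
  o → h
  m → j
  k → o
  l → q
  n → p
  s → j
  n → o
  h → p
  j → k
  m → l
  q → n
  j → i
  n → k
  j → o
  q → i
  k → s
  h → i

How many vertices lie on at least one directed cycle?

A vertex is on a directed cycle iff it belongs to a strongly connected component of size ≥ 2 (or has a self-loop).
The vertices on cycles are {j, k, l, m, n, o, q, s} — 8 in total.

8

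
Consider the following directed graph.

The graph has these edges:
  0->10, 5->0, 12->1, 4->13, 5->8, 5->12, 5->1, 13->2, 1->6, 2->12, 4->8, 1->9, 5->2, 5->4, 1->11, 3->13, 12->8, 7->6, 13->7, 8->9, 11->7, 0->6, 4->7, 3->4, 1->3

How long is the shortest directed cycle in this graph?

5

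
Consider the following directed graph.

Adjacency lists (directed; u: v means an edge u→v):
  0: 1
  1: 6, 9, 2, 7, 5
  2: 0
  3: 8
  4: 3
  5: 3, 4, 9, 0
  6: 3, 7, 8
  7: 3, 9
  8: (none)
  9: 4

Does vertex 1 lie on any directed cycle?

Yes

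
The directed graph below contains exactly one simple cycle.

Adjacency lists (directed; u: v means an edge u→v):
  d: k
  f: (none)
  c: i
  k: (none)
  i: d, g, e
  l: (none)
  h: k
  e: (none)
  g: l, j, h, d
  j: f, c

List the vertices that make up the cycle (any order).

DFS with gray/black marking from i:
i gray
  d gray
    k gray
    k black
  d black
  g gray
    l gray
    l black
    j gray
      f gray
      f black
      c gray
        c→i: i is gray → back edge
Back edge closes the cycle i → g → j → c → i; its vertices are {c, g, i, j}.

c, g, i, j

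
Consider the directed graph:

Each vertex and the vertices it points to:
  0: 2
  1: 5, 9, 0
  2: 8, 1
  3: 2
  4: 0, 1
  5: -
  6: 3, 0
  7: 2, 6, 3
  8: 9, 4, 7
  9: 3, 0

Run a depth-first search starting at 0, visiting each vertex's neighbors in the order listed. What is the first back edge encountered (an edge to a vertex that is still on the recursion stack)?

3->2

DFS from 0 (visiting each vertex's neighbors in the order listed); mark gray on enter, black on exit:
0 gray
  2 gray
    8 gray
      9 gray
        3 gray
          3→2: 2 is gray → back edge
First back edge: 3 → 2.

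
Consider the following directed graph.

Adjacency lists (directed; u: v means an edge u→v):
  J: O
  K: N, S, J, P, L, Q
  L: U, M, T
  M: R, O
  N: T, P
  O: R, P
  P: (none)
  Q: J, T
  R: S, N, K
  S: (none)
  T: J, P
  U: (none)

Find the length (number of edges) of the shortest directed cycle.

For each vertex v, BFS finds the shortest path from v back to v.
The shortest such closed walk is K → L → M → R → K, length 4.

4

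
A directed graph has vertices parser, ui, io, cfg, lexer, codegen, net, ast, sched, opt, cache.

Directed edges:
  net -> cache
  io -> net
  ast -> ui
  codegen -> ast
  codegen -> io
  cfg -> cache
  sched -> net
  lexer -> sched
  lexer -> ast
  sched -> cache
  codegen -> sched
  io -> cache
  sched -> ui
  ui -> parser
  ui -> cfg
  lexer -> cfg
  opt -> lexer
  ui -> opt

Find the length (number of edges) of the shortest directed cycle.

4

For each vertex v, BFS finds the shortest path from v back to v.
The shortest such closed walk is ast → ui → opt → lexer → ast, length 4.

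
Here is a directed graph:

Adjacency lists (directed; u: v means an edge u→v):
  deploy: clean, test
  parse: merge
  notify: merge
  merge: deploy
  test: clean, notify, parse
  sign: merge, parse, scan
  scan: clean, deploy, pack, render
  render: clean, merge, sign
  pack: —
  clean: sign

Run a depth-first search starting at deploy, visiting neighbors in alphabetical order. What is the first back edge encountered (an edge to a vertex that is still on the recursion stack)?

merge→deploy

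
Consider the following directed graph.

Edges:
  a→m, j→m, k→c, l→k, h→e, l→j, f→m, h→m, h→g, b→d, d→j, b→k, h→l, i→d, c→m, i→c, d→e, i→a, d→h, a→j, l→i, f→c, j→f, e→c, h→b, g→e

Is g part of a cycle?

g lies on a cycle iff there is a path from g back to itself.
Exploring from g, it never reaches itself; equivalently, its strongly connected component is a singleton.

No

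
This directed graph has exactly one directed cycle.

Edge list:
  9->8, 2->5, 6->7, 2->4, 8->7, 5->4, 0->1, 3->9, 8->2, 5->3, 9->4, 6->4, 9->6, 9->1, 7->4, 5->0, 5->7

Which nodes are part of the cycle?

DFS with gray/black marking from 3:
3 gray
  9 gray
    4 gray
    4 black
    6 gray
      7 gray
        7→4: 4 black — skip
      7 black
      6→4: 4 black — skip
    6 black
    1 gray
    1 black
    8 gray
      2 gray
        5 gray
          5→3: 3 is gray → back edge
Back edge closes the cycle 3 → 9 → 8 → 2 → 5 → 3; its vertices are {2, 3, 5, 8, 9}.

2, 3, 5, 8, 9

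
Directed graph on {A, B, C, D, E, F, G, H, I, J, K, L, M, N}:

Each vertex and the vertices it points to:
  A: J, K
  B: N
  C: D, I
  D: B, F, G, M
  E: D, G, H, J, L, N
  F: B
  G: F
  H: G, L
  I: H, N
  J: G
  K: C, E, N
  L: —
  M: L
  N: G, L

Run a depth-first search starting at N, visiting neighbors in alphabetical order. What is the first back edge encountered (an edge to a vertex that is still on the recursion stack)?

DFS from N (visiting neighbors in alphabetical order); mark gray on enter, black on exit:
N gray
  G gray
    F gray
      B gray
        B→N: N is gray → back edge
First back edge: B → N.

B→N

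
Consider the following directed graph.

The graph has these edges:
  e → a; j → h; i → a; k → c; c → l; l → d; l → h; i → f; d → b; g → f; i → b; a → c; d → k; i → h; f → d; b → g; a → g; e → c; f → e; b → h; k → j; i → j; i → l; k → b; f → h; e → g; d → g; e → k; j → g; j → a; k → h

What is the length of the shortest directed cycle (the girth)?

3

For each vertex v, BFS finds the shortest path from v back to v.
The shortest such closed walk is f → e → g → f, length 3.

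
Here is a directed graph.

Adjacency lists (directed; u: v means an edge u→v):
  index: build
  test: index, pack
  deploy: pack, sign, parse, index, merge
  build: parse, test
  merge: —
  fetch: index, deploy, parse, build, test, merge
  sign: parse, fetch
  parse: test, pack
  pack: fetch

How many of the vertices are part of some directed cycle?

A vertex is on a directed cycle iff it belongs to a strongly connected component of size ≥ 2 (or has a self-loop).
The vertices on cycles are {pack, sign, test, build, fetch, index, parse, deploy} — 8 in total.

8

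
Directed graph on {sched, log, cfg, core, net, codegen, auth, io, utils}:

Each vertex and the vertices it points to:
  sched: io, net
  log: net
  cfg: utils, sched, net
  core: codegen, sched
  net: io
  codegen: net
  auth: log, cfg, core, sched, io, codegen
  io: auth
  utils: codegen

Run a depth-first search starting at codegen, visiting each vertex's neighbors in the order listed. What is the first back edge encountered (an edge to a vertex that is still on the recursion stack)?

log→net

DFS from codegen (visiting each vertex's neighbors in the order listed); mark gray on enter, black on exit:
codegen gray
  net gray
    io gray
      auth gray
        log gray
          log→net: net is gray → back edge
First back edge: log → net.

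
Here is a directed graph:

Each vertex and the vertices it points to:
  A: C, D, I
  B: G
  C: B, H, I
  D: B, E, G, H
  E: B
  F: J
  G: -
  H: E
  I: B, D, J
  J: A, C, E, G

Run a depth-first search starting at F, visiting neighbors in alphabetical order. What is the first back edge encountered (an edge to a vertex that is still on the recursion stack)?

I->J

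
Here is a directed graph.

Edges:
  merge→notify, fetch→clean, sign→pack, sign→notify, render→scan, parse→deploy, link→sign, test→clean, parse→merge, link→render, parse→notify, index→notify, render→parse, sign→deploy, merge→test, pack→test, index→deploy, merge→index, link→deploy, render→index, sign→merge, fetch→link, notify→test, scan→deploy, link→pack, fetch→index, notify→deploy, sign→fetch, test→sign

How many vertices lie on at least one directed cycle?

A vertex is on a directed cycle iff it belongs to a strongly connected component of size ≥ 2 (or has a self-loop).
The vertices on cycles are {link, pack, sign, test, fetch, index, merge, parse, notify, render} — 10 in total.

10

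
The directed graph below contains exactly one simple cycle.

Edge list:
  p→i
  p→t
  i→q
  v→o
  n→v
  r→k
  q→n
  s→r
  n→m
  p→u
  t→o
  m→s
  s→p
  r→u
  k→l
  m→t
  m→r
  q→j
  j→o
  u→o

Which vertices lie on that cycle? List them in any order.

i, m, n, p, q, s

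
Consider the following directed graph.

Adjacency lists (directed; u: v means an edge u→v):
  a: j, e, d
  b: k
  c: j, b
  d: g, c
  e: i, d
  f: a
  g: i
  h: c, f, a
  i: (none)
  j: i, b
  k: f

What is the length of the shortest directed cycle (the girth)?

For each vertex v, BFS finds the shortest path from v back to v.
The shortest such closed walk is a → j → b → k → f → a, length 5.

5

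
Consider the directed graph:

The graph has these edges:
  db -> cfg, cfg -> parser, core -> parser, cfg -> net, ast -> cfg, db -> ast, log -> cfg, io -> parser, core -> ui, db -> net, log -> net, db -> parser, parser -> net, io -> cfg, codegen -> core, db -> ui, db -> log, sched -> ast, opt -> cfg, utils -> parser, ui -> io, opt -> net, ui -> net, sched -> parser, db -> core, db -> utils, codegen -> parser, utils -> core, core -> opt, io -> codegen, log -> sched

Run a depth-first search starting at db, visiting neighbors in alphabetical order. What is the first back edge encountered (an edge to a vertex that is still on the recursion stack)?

codegen→core

DFS from db (visiting neighbors in alphabetical order); mark gray on enter, black on exit:
db gray
  ast gray
    cfg gray
      net gray
      net black
      parser gray
        parser→net: net black — skip
      parser black
    cfg black
  ast black
  db→cfg: cfg black — skip
  core gray
    opt gray
      opt→cfg: cfg black — skip
      opt→net: net black — skip
    opt black
    core→parser: parser black — skip
    ui gray
      io gray
        io→cfg: cfg black — skip
        codegen gray
          codegen→core: core is gray → back edge
First back edge: codegen → core.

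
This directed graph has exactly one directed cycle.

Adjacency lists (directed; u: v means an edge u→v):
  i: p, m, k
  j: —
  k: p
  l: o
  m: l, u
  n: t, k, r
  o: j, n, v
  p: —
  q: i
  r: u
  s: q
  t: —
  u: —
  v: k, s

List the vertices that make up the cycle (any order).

i, l, m, o, q, s, v

DFS with gray/black marking from o:
o gray
  j gray
  j black
  n gray
    t gray
    t black
    k gray
      p gray
      p black
    k black
    r gray
      u gray
      u black
    r black
  n black
  v gray
    v→k: k black — skip
    s gray
      q gray
        i gray
          i→p: p black — skip
          m gray
            l gray
              l→o: o is gray → back edge
Back edge closes the cycle o → v → s → q → i → m → l → o; its vertices are {i, l, m, o, q, s, v}.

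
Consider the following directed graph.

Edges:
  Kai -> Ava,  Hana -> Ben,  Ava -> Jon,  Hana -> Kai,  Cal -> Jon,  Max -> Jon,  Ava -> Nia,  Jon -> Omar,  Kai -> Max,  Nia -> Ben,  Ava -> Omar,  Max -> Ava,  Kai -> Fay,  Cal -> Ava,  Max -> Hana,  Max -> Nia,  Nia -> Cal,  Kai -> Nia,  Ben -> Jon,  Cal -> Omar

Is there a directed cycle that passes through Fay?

No

Fay lies on a cycle iff there is a path from Fay back to itself.
Exploring from Fay, it never reaches itself; equivalently, its strongly connected component is a singleton.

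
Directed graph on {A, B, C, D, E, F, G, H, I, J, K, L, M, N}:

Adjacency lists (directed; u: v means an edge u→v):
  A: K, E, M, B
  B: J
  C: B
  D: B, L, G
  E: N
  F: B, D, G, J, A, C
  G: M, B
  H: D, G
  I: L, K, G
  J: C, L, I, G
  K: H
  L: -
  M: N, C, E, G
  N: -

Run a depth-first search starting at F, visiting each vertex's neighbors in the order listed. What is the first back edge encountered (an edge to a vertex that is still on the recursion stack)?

DFS from F (visiting each vertex's neighbors in the order listed); mark gray on enter, black on exit:
F gray
  B gray
    J gray
      C gray
        C→B: B is gray → back edge
First back edge: C → B.

C->B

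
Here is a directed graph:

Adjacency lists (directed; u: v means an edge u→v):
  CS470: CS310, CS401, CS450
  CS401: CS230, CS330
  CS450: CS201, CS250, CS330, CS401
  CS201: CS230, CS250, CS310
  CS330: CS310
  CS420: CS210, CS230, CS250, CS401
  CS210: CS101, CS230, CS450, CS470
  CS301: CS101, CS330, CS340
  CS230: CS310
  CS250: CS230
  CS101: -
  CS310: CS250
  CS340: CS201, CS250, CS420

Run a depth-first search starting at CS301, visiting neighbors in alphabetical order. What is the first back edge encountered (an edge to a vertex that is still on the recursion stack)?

CS230→CS310

DFS from CS301 (visiting neighbors in alphabetical order); mark gray on enter, black on exit:
CS301 gray
  CS101 gray
  CS101 black
  CS330 gray
    CS310 gray
      CS250 gray
        CS230 gray
          CS230→CS310: CS310 is gray → back edge
First back edge: CS230 → CS310.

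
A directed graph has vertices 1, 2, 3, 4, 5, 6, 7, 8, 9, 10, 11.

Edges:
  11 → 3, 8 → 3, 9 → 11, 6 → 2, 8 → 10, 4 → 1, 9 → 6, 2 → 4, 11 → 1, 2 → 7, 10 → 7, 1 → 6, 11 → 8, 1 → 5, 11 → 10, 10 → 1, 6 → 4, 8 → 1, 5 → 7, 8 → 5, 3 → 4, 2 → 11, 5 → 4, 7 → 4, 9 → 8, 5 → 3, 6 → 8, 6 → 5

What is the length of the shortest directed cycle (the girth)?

For each vertex v, BFS finds the shortest path from v back to v.
The shortest such closed walk is 6 → 4 → 1 → 6, length 3.

3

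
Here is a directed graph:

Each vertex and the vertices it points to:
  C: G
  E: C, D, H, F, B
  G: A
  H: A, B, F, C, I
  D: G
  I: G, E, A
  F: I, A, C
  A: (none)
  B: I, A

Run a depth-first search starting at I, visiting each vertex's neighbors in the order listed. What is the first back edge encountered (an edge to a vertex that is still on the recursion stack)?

B->I

DFS from I (visiting each vertex's neighbors in the order listed); mark gray on enter, black on exit:
I gray
  G gray
    A gray
    A black
  G black
  E gray
    C gray
      C→G: G black — skip
    C black
    D gray
      D→G: G black — skip
    D black
    H gray
      H→A: A black — skip
      B gray
        B→I: I is gray → back edge
First back edge: B → I.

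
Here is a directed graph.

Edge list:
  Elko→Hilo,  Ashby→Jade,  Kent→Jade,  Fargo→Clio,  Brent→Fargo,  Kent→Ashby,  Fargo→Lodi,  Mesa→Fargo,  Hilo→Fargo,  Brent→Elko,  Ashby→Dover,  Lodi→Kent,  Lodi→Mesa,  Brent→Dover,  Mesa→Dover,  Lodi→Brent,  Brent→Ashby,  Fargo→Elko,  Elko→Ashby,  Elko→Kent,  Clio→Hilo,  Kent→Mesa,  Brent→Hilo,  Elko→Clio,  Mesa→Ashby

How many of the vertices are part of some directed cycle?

8

A vertex is on a directed cycle iff it belongs to a strongly connected component of size ≥ 2 (or has a self-loop).
The vertices on cycles are {Clio, Elko, Hilo, Kent, Lodi, Mesa, Brent, Fargo} — 8 in total.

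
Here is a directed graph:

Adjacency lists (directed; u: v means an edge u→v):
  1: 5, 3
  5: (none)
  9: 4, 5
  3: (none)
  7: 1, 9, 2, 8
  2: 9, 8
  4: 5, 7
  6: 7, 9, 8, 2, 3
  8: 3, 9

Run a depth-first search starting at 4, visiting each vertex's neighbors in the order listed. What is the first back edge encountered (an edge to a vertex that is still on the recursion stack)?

9→4

DFS from 4 (visiting each vertex's neighbors in the order listed); mark gray on enter, black on exit:
4 gray
  5 gray
  5 black
  7 gray
    1 gray
      1→5: 5 black — skip
      3 gray
      3 black
    1 black
    9 gray
      9→4: 4 is gray → back edge
First back edge: 9 → 4.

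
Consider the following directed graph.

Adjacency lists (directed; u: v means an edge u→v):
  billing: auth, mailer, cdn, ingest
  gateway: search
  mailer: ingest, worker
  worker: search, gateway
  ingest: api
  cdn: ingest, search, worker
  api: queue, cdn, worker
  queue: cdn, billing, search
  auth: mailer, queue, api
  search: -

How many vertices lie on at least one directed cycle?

A vertex is on a directed cycle iff it belongs to a strongly connected component of size ≥ 2 (or has a self-loop).
The vertices on cycles are {api, cdn, auth, queue, ingest, mailer, billing} — 7 in total.

7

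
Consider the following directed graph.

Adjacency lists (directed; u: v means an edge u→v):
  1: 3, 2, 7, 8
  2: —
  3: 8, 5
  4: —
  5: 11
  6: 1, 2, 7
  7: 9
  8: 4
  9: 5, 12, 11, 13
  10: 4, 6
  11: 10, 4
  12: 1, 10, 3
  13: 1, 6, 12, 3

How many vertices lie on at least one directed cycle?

10

A vertex is on a directed cycle iff it belongs to a strongly connected component of size ≥ 2 (or has a self-loop).
The vertices on cycles are {1, 3, 5, 6, 7, 9, 10, 11, 12, 13} — 10 in total.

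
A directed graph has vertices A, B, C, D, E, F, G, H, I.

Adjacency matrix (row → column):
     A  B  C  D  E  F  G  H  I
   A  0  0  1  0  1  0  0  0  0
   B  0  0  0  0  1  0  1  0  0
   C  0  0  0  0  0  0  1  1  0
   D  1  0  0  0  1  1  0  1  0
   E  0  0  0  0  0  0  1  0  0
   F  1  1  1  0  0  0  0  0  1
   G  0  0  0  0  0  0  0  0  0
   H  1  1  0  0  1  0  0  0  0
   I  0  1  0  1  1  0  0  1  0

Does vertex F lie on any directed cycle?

Yes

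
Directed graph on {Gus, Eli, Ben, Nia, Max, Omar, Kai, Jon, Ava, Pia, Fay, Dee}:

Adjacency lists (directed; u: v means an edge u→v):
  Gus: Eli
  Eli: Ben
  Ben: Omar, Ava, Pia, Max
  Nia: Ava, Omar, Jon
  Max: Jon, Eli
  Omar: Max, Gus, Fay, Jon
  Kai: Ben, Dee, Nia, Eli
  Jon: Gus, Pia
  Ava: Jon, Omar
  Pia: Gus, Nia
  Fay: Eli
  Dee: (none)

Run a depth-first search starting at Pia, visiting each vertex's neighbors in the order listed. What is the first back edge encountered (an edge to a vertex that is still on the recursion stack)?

DFS from Pia (visiting each vertex's neighbors in the order listed); mark gray on enter, black on exit:
Pia gray
  Gus gray
    Eli gray
      Ben gray
        Omar gray
          Max gray
            Jon gray
              Jon→Gus: Gus is gray → back edge
First back edge: Jon → Gus.

Jon→Gus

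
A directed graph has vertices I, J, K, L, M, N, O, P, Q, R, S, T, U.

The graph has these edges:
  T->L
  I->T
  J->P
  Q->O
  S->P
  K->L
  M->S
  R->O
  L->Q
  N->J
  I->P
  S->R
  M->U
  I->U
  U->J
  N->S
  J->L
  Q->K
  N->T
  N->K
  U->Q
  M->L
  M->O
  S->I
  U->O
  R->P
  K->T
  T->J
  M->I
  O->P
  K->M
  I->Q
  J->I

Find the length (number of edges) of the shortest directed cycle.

For each vertex v, BFS finds the shortest path from v back to v.
The shortest such closed walk is K → L → Q → K, length 3.

3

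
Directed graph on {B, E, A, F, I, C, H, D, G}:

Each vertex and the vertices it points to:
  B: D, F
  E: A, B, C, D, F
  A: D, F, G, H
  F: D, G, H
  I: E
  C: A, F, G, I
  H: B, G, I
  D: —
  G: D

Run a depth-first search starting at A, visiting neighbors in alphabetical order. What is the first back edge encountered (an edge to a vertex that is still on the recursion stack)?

DFS from A (visiting neighbors in alphabetical order); mark gray on enter, black on exit:
A gray
  D gray
  D black
  F gray
    F→D: D black — skip
    G gray
      G→D: D black — skip
    G black
    H gray
      B gray
        B→D: D black — skip
        B→F: F is gray → back edge
First back edge: B → F.

B->F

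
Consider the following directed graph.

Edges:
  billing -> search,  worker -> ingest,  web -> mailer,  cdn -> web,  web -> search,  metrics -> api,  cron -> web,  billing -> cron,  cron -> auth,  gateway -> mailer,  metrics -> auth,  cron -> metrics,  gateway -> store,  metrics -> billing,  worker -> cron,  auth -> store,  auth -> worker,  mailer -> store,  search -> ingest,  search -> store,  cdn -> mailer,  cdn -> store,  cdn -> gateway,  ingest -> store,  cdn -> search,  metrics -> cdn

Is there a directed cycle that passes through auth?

auth is on a cycle iff auth can reach itself via ≥1 edge.
auth → worker → cron → auth — yes.

Yes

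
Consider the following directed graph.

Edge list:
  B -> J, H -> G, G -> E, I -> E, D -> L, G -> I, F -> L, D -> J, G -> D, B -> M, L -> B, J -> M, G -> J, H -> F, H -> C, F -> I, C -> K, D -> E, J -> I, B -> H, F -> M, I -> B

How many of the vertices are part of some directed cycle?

8

A vertex is on a directed cycle iff it belongs to a strongly connected component of size ≥ 2 (or has a self-loop).
The vertices on cycles are {B, D, F, G, H, I, J, L} — 8 in total.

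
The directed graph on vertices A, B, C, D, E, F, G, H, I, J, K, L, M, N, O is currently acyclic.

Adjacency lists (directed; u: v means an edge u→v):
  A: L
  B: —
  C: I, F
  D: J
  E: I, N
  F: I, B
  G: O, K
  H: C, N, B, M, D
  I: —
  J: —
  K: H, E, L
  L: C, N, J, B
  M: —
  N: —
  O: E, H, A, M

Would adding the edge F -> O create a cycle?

Yes

Adding F→O creates a cycle iff O can already reach F.
Path from O: O → H → C → F.
So O → … → F → O is a cycle.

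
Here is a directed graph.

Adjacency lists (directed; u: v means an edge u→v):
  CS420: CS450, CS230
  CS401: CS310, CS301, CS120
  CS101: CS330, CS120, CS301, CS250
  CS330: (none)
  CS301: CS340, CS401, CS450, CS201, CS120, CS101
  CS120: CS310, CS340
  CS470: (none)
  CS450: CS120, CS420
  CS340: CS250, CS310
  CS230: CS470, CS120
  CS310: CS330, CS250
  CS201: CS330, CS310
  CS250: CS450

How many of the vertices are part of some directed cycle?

10

A vertex is on a directed cycle iff it belongs to a strongly connected component of size ≥ 2 (or has a self-loop).
The vertices on cycles are {CS101, CS120, CS230, CS250, CS301, CS310, CS340, CS401, CS420, CS450} — 10 in total.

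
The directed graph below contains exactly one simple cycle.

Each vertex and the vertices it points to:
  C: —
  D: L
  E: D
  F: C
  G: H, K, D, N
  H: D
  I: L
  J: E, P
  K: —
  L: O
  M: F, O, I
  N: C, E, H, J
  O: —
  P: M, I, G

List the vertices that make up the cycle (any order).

G, J, N, P

DFS with gray/black marking from P:
P gray
  M gray
    F gray
      C gray
      C black
    F black
    O gray
    O black
    I gray
      L gray
        L→O: O black — skip
      L black
    I black
  M black
  P→I: I black — skip
  G gray
    H gray
      D gray
        D→L: L black — skip
      D black
    H black
    K gray
    K black
    G→D: D black — skip
    N gray
      N→C: C black — skip
      E gray
        E→D: D black — skip
      E black
      N→H: H black — skip
      J gray
        J→E: E black — skip
        J→P: P is gray → back edge
Back edge closes the cycle P → G → N → J → P; its vertices are {G, J, N, P}.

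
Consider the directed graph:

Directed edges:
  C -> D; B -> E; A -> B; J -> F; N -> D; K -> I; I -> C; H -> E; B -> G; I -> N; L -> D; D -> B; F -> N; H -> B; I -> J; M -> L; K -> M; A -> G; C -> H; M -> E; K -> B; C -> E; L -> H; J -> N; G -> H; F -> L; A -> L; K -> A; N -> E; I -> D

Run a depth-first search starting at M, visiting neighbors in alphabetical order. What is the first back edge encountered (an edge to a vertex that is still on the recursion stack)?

H->B

DFS from M (visiting neighbors in alphabetical order); mark gray on enter, black on exit:
M gray
  E gray
  E black
  L gray
    D gray
      B gray
        B→E: E black — skip
        G gray
          H gray
            H→B: B is gray → back edge
First back edge: H → B.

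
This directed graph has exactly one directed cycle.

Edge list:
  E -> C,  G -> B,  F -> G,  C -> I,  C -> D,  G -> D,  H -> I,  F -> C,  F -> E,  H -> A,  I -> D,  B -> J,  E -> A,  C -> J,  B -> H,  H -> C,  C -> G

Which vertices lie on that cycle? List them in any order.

B, C, G, H

DFS with gray/black marking from G:
G gray
  D gray
  D black
  B gray
    J gray
    J black
    H gray
      I gray
        I→D: D black — skip
      I black
      A gray
      A black
      C gray
        C→J: J black — skip
        C→I: I black — skip
        C→D: D black — skip
        C→G: G is gray → back edge
Back edge closes the cycle G → B → H → C → G; its vertices are {B, C, G, H}.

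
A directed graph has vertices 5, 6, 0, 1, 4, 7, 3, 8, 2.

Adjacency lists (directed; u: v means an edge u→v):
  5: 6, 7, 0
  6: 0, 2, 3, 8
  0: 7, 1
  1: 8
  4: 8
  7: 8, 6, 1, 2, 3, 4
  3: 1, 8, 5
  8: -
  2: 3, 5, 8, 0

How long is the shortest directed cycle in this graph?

3

For each vertex v, BFS finds the shortest path from v back to v.
The shortest such closed walk is 7 → 3 → 5 → 7, length 3.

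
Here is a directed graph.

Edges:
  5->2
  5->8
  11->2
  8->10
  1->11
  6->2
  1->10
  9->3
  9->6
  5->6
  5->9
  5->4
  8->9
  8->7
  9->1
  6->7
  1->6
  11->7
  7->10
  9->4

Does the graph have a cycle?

No

DFS with white/gray/black marking, starting from 1:
1 gray
  10 gray
  10 black
  11 gray
    2 gray
    2 black
    7 gray
      7→10: 10 black — skip
    7 black
  11 black
  6 gray
    6→7: 7 black — skip
    6→2: 2 black — skip
  6 black
1 black
3 gray
3 black
4 gray
4 black
5 gray
  9 gray
    9→6: 6 black — skip
    9→3: 3 black — skip
    9→1: 1 black — skip
    9→4: 4 black — skip
  9 black
  5→6: 6 black — skip
  5→2: 2 black — skip
  8 gray
    8→10: 10 black — skip
    8→9: 9 black — skip
    8→7: 7 black — skip
  8 black
  5→4: 4 black — skip
5 black
Every edge goes to a white or black vertex — no back edge, so the graph is acyclic.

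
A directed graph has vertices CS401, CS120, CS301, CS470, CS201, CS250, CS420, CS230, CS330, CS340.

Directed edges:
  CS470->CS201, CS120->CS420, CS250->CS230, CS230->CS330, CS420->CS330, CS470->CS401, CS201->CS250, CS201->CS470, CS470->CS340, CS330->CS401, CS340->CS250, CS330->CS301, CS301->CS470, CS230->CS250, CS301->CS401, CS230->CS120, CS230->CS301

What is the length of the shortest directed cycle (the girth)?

2

For each vertex v, BFS finds the shortest path from v back to v.
The shortest such closed walk is CS230 → CS250 → CS230, length 2.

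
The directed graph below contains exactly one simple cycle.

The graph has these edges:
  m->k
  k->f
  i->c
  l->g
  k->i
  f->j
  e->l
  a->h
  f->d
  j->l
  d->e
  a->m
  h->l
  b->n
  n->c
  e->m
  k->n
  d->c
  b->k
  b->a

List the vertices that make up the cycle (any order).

d, e, f, k, m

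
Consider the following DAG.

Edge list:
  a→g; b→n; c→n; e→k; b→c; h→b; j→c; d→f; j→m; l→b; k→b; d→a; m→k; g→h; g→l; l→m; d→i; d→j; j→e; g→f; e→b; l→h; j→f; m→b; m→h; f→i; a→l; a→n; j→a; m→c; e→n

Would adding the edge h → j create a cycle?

Adding h→j creates a cycle iff j can already reach h.
Path from j: j → m → h.
So j → … → h → j is a cycle.

Yes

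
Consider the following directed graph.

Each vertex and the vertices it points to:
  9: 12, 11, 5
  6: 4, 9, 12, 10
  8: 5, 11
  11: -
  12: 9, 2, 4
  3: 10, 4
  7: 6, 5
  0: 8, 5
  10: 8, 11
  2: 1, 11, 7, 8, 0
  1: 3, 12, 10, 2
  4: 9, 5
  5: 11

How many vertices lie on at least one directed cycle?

8

A vertex is on a directed cycle iff it belongs to a strongly connected component of size ≥ 2 (or has a self-loop).
The vertices on cycles are {1, 2, 3, 4, 6, 7, 9, 12} — 8 in total.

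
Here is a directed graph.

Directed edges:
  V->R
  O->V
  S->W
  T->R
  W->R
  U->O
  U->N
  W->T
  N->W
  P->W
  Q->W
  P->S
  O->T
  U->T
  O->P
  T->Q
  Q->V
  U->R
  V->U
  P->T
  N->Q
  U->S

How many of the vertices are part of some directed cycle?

A vertex is on a directed cycle iff it belongs to a strongly connected component of size ≥ 2 (or has a self-loop).
The vertices on cycles are {N, O, P, Q, S, T, U, V, W} — 9 in total.

9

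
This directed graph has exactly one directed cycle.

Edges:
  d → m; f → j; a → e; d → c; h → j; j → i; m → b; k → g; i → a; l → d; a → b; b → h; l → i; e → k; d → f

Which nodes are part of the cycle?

a, b, h, i, j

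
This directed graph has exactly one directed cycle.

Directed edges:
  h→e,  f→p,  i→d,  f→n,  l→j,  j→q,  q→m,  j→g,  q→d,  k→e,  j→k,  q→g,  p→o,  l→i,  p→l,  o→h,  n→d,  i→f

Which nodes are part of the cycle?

f, i, l, p

DFS with gray/black marking from f:
f gray
  p gray
    o gray
      h gray
        e gray
        e black
      h black
    o black
    l gray
      j gray
        q gray
          m gray
          m black
          g gray
          g black
          d gray
          d black
        q black
        j→g: g black — skip
        k gray
          k→e: e black — skip
        k black
      j black
      i gray
        i→f: f is gray → back edge
Back edge closes the cycle f → p → l → i → f; its vertices are {f, i, l, p}.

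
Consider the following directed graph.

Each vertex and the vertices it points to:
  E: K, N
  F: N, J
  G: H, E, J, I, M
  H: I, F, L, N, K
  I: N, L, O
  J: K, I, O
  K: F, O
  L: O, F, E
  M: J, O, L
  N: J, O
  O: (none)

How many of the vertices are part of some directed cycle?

A vertex is on a directed cycle iff it belongs to a strongly connected component of size ≥ 2 (or has a self-loop).
The vertices on cycles are {E, F, I, J, K, L, N} — 7 in total.

7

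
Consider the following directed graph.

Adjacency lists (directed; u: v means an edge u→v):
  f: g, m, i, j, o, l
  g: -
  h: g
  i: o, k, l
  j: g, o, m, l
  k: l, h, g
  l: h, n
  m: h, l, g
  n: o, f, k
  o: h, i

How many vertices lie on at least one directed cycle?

A vertex is on a directed cycle iff it belongs to a strongly connected component of size ≥ 2 (or has a self-loop).
The vertices on cycles are {f, i, j, k, l, m, n, o} — 8 in total.

8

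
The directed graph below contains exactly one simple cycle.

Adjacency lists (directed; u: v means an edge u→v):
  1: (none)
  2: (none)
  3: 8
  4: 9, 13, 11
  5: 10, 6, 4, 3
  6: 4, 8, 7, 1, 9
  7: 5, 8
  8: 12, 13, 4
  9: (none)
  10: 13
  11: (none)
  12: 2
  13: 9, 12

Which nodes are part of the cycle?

DFS with gray/black marking from 7:
7 gray
  5 gray
    10 gray
      13 gray
        9 gray
        9 black
        12 gray
          2 gray
          2 black
        12 black
      13 black
    10 black
    6 gray
      4 gray
        4→9: 9 black — skip
        4→13: 13 black — skip
        11 gray
        11 black
      4 black
      8 gray
        8→12: 12 black — skip
        8→13: 13 black — skip
        8→4: 4 black — skip
      8 black
      6→7: 7 is gray → back edge
Back edge closes the cycle 7 → 5 → 6 → 7; its vertices are {5, 6, 7}.

5, 6, 7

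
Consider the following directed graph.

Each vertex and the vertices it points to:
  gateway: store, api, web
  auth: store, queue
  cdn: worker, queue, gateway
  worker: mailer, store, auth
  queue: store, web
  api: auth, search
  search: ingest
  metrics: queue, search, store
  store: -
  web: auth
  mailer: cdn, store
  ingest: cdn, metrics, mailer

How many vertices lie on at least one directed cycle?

A vertex is on a directed cycle iff it belongs to a strongly connected component of size ≥ 2 (or has a self-loop).
The vertices on cycles are {api, cdn, web, auth, queue, ingest, mailer, search, worker, gateway, metrics} — 11 in total.

11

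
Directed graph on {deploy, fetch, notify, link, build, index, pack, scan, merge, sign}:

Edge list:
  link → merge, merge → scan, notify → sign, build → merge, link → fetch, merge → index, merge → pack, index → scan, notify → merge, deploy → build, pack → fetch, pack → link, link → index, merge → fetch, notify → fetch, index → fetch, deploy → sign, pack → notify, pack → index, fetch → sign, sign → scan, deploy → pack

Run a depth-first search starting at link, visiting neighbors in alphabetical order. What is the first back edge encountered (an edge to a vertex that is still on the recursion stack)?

DFS from link (visiting neighbors in alphabetical order); mark gray on enter, black on exit:
link gray
  fetch gray
    sign gray
      scan gray
      scan black
    sign black
  fetch black
  index gray
    index→fetch: fetch black — skip
    index→scan: scan black — skip
  index black
  merge gray
    merge→fetch: fetch black — skip
    merge→index: index black — skip
    pack gray
      pack→fetch: fetch black — skip
      pack→index: index black — skip
      pack→link: link is gray → back edge
First back edge: pack → link.

pack→link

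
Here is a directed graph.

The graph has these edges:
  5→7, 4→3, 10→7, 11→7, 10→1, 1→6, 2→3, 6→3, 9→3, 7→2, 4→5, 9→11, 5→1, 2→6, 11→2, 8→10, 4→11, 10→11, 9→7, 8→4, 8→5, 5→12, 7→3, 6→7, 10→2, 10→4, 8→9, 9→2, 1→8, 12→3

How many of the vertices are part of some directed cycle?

8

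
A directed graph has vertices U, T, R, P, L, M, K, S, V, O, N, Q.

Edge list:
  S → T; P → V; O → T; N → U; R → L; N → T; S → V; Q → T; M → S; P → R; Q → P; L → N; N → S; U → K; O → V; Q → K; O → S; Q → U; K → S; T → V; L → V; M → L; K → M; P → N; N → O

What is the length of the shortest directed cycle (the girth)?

5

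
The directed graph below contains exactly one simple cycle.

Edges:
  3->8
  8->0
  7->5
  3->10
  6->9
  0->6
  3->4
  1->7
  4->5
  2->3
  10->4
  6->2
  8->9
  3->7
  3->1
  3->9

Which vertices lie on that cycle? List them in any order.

0, 2, 3, 6, 8

DFS with gray/black marking from 3:
3 gray
  7 gray
    5 gray
    5 black
  7 black
  4 gray
    4→5: 5 black — skip
  4 black
  9 gray
  9 black
  10 gray
    10→4: 4 black — skip
  10 black
  8 gray
    8→9: 9 black — skip
    0 gray
      6 gray
        2 gray
          2→3: 3 is gray → back edge
Back edge closes the cycle 3 → 8 → 0 → 6 → 2 → 3; its vertices are {0, 2, 3, 6, 8}.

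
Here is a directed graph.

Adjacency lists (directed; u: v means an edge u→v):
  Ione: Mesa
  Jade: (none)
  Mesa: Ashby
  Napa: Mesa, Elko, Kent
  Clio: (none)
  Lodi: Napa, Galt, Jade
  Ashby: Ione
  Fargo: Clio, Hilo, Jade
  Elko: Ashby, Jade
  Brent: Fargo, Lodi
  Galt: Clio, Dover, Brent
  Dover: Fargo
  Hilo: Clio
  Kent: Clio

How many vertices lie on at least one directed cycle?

6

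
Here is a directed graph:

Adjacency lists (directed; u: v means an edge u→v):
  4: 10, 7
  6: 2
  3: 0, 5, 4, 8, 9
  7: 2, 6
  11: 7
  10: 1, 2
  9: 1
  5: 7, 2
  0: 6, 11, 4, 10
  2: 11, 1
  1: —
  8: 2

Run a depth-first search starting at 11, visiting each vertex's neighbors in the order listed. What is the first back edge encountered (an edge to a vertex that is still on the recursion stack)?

2->11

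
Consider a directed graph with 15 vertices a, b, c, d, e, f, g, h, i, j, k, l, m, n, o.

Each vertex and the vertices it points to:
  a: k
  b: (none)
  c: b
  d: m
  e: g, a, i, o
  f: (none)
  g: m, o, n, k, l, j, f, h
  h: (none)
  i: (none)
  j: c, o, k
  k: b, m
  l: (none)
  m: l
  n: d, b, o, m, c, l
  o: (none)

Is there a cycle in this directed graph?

No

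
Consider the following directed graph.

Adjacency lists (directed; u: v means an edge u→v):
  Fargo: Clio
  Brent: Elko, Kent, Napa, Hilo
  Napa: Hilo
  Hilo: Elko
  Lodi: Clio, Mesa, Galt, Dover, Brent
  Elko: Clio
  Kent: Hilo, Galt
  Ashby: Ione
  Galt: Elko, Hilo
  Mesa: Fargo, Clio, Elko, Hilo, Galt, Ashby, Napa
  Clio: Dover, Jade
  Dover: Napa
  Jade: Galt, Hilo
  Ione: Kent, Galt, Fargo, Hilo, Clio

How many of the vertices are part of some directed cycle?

7

A vertex is on a directed cycle iff it belongs to a strongly connected component of size ≥ 2 (or has a self-loop).
The vertices on cycles are {Clio, Elko, Galt, Hilo, Jade, Napa, Dover} — 7 in total.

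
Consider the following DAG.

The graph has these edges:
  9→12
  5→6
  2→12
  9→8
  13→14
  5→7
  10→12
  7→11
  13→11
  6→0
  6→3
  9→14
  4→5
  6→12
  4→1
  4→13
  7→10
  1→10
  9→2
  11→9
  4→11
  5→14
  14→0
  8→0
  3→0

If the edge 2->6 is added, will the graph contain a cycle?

Adding 2→6 creates a cycle iff 6 can already reach 2.
Explore from 6: no path reaches 2. The graph stays acyclic.

No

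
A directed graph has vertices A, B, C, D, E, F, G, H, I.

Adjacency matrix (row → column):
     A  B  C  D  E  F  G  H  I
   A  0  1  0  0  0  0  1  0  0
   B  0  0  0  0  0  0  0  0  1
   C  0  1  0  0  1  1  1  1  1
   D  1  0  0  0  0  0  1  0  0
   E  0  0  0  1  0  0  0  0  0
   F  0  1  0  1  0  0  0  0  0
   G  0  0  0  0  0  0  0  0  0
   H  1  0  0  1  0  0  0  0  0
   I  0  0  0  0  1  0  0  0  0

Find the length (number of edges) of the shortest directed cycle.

5

For each vertex v, BFS finds the shortest path from v back to v.
The shortest such closed walk is I → E → D → A → B → I, length 5.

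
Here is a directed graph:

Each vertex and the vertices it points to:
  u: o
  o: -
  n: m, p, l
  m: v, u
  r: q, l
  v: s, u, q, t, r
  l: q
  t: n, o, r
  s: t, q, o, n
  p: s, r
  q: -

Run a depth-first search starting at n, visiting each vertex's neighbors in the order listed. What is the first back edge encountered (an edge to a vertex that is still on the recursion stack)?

t->n

DFS from n (visiting each vertex's neighbors in the order listed); mark gray on enter, black on exit:
n gray
  m gray
    v gray
      s gray
        t gray
          t→n: n is gray → back edge
First back edge: t → n.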